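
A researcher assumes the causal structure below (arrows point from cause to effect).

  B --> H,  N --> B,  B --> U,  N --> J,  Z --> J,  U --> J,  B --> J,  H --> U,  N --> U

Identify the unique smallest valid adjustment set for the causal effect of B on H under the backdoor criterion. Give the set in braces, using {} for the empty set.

Variables eligible for adjustment (non-descendants of B, excluding B and H): {N, Z}.
Backdoor paths from B to H:
  P1: B <- N -> U <- H
  P2: B <- N -> J <- U <- H
Each backdoor path contains an unconditioned collider, so every path is already blocked with the empty conditioning set:
  P1: blocked at collider U (neither it nor any descendant is in the conditioning set).
  P2: blocked at collider J (neither it nor any descendant is in the conditioning set).
The empty set is therefore the unique smallest valid set.

{}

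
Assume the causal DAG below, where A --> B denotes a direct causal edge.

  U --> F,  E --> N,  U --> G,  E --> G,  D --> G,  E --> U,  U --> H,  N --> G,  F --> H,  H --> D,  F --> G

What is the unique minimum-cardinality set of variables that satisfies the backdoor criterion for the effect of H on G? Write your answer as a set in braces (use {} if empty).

{F, U}

Variables eligible for adjustment (non-descendants of H, excluding H and G): {E, F, N, U}.
Backdoor paths from H to G:
  P1: H <- U <- E -> N -> G
  P2: H <- U <- E -> G
  P3: H <- U -> F -> G
  P4: H <- U -> G
  P5: H <- F <- U <- E -> N -> G
  P6: H <- F <- U <- E -> G
  P7: H <- F <- U -> G
  P8: H <- F -> G
The empty set is not sufficient: P1 (H <- U <- E -> N -> G) has no collider blocking it and no conditioned non-collider, so it is open.
Try {F, U}:
  P1: blocked at chain node U ∈ conditioning set.
  P2: blocked at chain node U ∈ conditioning set.
  P3: blocked at fork node U ∈ conditioning set.
  P4: blocked at fork node U ∈ conditioning set.
  P5: blocked at chain node F ∈ conditioning set.
  P6: blocked at chain node F ∈ conditioning set.
  P7: blocked at chain node F ∈ conditioning set.
  P8: blocked at fork node F ∈ conditioning set.
{F, U} contains no descendant of H and blocks every backdoor path.
Every element of {F, U} is needed (dropping F leaves P8 open; dropping U leaves P1 open), so no proper subset is valid.
Among all size-2 subsets of the eligible variables, only {F, U} blocks every backdoor path, so it is the unique smallest valid adjustment set.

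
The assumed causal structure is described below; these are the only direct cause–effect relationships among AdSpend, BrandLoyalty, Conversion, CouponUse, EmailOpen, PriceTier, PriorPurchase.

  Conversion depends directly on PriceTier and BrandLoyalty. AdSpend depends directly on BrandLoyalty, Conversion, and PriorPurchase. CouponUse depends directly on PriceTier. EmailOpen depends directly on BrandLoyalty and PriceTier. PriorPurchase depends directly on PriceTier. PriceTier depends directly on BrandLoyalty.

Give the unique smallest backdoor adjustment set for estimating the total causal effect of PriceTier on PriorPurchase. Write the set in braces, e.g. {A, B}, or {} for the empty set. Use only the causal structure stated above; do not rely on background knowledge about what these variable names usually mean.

Variables eligible for adjustment (non-descendants of PriceTier, excluding PriceTier and PriorPurchase): {BrandLoyalty}.
Backdoor paths from PriceTier to PriorPurchase:
  P1: PriceTier <- BrandLoyalty -> Conversion -> AdSpend <- PriorPurchase
  P2: PriceTier <- BrandLoyalty -> AdSpend <- PriorPurchase
Each backdoor path contains an unconditioned collider, so every path is already blocked with the empty conditioning set:
  P1: blocked at collider AdSpend (neither it nor any descendant is in the conditioning set).
  P2: blocked at collider AdSpend (neither it nor any descendant is in the conditioning set).
The empty set is therefore the unique smallest valid set.

{}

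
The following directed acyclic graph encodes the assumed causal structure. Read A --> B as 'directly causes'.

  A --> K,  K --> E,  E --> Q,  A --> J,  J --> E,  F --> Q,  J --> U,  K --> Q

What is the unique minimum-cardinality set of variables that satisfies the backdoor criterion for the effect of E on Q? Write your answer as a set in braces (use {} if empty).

Variables eligible for adjustment (non-descendants of E, excluding E and Q): {A, F, J, K, U}.
Backdoor paths from E to Q:
  P1: E <- J <- A -> K -> Q
  P2: E <- K -> Q
The empty set is not sufficient: P1 (E <- J <- A -> K -> Q) has no collider blocking it and no conditioned non-collider, so it is open.
Try {K}:
  P1: blocked at chain node K ∈ conditioning set.
  P2: blocked at fork node K ∈ conditioning set.
{K} contains no descendant of E and blocks every backdoor path.
No other singleton works — e.g. {A} leaves P2 open — so {K} is the unique smallest valid adjustment set.

{K}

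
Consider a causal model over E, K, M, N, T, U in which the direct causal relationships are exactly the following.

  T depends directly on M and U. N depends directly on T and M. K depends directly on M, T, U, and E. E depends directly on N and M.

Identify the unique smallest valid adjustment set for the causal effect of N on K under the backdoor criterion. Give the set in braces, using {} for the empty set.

Variables eligible for adjustment (non-descendants of N, excluding N and K): {M, T, U}.
Backdoor paths from N to K:
  P1: N <- M -> T <- U -> K
  P2: N <- M -> T -> K
  P3: N <- M -> E -> K
  P4: N <- M -> K
  P5: N <- T <- M -> E -> K
  P6: N <- T <- M -> K
  P7: N <- T <- U -> K
  P8: N <- T -> K
The empty set is not sufficient: P2 (N <- M -> T -> K) has no collider blocking it and no conditioned non-collider, so it is open.
Try {M, T}:
  P1: blocked at fork node M ∈ conditioning set.
  P2: blocked at fork node M ∈ conditioning set.
  P3: blocked at fork node M ∈ conditioning set.
  P4: blocked at fork node M ∈ conditioning set.
  P5: blocked at chain node T ∈ conditioning set.
  P6: blocked at chain node T ∈ conditioning set.
  P7: blocked at chain node T ∈ conditioning set.
  P8: blocked at fork node T ∈ conditioning set.
{M, T} contains no descendant of N and blocks every backdoor path.
Every element of {M, T} is needed (dropping M leaves P1 open; dropping T leaves P7 open), so no proper subset is valid.
Among all size-2 subsets of the eligible variables, only {M, T} blocks every backdoor path, so it is the unique smallest valid adjustment set.

{M, T}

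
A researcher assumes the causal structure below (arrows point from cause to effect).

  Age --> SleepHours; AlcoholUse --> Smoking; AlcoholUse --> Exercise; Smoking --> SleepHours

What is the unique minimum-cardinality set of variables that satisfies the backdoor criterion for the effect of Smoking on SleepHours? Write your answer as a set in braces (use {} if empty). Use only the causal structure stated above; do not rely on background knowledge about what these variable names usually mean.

{}

Variables eligible for adjustment (non-descendants of Smoking, excluding Smoking and SleepHours): {Age, AlcoholUse, Exercise}.
Backdoor paths from Smoking to SleepHours:
  (none)
With no backdoor paths the empty set already satisfies the criterion, and it is trivially minimal.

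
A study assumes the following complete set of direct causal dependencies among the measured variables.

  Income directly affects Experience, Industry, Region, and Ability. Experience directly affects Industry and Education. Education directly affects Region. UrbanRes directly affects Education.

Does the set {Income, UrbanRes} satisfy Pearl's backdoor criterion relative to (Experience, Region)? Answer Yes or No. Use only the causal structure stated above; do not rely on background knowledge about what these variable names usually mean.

Backdoor paths from Experience to Region (paths whose first edge points into Experience):
  P1: Experience <- Income -> Region
Condition 1 (no descendant of Experience in the set): holds — descendants of Experience are {Education, Industry, Region}; none are in {Income, UrbanRes}.
Condition 2 (every backdoor path blocked by {Income, UrbanRes}):
  P1: blocked at fork node Income ∈ conditioning set.
{Income, UrbanRes} satisfies the backdoor criterion.

Yes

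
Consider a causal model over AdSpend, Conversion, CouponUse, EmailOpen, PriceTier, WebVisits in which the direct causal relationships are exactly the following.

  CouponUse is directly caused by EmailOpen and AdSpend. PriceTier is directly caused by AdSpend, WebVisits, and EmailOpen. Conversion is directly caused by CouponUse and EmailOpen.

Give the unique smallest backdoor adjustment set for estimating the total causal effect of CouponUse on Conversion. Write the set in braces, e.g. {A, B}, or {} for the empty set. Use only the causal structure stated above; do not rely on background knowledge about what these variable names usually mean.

{EmailOpen}

Variables eligible for adjustment (non-descendants of CouponUse, excluding CouponUse and Conversion): {AdSpend, EmailOpen, PriceTier, WebVisits}.
Backdoor paths from CouponUse to Conversion:
  P1: CouponUse <- EmailOpen -> Conversion
  P2: CouponUse <- AdSpend -> PriceTier <- EmailOpen -> Conversion
The empty set is not sufficient: P1 (CouponUse <- EmailOpen -> Conversion) has no collider blocking it and no conditioned non-collider, so it is open.
Try {EmailOpen}:
  P1: blocked at fork node EmailOpen ∈ conditioning set.
  P2: blocked at collider PriceTier (neither it nor any descendant is in the conditioning set).
{EmailOpen} contains no descendant of CouponUse and blocks every backdoor path.
No other singleton works — e.g. {AdSpend} leaves P1 open — so {EmailOpen} is the unique smallest valid adjustment set.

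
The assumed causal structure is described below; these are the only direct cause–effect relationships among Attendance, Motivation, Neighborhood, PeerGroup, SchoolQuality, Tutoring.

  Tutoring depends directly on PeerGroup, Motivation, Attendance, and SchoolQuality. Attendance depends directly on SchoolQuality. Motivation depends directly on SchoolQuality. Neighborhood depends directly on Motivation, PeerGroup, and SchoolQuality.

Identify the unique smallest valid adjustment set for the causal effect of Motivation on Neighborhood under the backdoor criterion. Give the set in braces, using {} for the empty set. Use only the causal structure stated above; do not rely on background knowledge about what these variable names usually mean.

{SchoolQuality}

Variables eligible for adjustment (non-descendants of Motivation, excluding Motivation and Neighborhood): {Attendance, PeerGroup, SchoolQuality}.
Backdoor paths from Motivation to Neighborhood:
  P1: Motivation <- SchoolQuality -> Attendance -> Tutoring <- PeerGroup -> Neighborhood
  P2: Motivation <- SchoolQuality -> Neighborhood
  P3: Motivation <- SchoolQuality -> Tutoring <- PeerGroup -> Neighborhood
The empty set is not sufficient: P2 (Motivation <- SchoolQuality -> Neighborhood) has no collider blocking it and no conditioned non-collider, so it is open.
Try {SchoolQuality}:
  P1: blocked at fork node SchoolQuality ∈ conditioning set.
  P2: blocked at fork node SchoolQuality ∈ conditioning set.
  P3: blocked at fork node SchoolQuality ∈ conditioning set.
{SchoolQuality} contains no descendant of Motivation and blocks every backdoor path.
No other singleton works — e.g. {PeerGroup} leaves P2 open — so {SchoolQuality} is the unique smallest valid adjustment set.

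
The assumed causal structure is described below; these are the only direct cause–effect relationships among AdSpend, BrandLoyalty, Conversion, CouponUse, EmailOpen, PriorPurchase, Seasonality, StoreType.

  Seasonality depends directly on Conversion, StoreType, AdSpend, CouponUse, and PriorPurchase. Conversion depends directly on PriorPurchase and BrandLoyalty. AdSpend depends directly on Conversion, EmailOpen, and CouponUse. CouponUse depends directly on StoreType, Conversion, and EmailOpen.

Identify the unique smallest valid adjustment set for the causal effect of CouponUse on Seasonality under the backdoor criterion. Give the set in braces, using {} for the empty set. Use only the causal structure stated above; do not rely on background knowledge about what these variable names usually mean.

{Conversion, EmailOpen, StoreType}

Variables eligible for adjustment (non-descendants of CouponUse, excluding CouponUse and Seasonality): {BrandLoyalty, Conversion, EmailOpen, PriorPurchase, StoreType}.
Backdoor paths from CouponUse to Seasonality:
  P1: CouponUse <- StoreType -> Seasonality
  P2: CouponUse <- EmailOpen -> AdSpend <- Conversion <- PriorPurchase -> Seasonality
  P3: CouponUse <- EmailOpen -> AdSpend <- Conversion -> Seasonality
  P4: CouponUse <- EmailOpen -> AdSpend -> Seasonality
  P5: CouponUse <- Conversion <- PriorPurchase -> Seasonality
  P6: CouponUse <- Conversion -> AdSpend -> Seasonality
  P7: CouponUse <- Conversion -> Seasonality
The empty set is not sufficient: P1 (CouponUse <- StoreType -> Seasonality) has no collider blocking it and no conditioned non-collider, so it is open.
Try {Conversion, EmailOpen, StoreType}:
  P1: blocked at fork node StoreType ∈ conditioning set.
  P2: blocked at fork node EmailOpen ∈ conditioning set.
  P3: blocked at fork node EmailOpen ∈ conditioning set.
  P4: blocked at fork node EmailOpen ∈ conditioning set.
  P5: blocked at chain node Conversion ∈ conditioning set.
  P6: blocked at fork node Conversion ∈ conditioning set.
  P7: blocked at fork node Conversion ∈ conditioning set.
{Conversion, EmailOpen, StoreType} contains no descendant of CouponUse and blocks every backdoor path.
Every element of {Conversion, EmailOpen, StoreType} is needed (dropping Conversion leaves P5 open; dropping EmailOpen leaves P4 open; dropping StoreType leaves P1 open), so no proper subset is valid.
Among all size-3 subsets of the eligible variables, only {Conversion, EmailOpen, StoreType} blocks every backdoor path, so it is the unique smallest valid adjustment set.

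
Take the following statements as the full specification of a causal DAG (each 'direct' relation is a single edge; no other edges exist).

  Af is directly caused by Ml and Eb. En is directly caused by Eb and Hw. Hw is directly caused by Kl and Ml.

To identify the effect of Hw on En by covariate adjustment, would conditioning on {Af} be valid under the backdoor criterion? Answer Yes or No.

Backdoor paths from Hw to En (paths whose first edge points into Hw):
  P1: Hw <- Ml -> Af <- Eb -> En
Condition 1 (no descendant of Hw in the set): holds — descendants of Hw are {En}; none are in {Af}.
Condition 2 (every backdoor path blocked by {Af}):
  P1: open — collider(s) Af are conditioned on (or have a conditioned descendant) and no non-collider on the path is in the set.
{Af} does not satisfy the backdoor criterion.

No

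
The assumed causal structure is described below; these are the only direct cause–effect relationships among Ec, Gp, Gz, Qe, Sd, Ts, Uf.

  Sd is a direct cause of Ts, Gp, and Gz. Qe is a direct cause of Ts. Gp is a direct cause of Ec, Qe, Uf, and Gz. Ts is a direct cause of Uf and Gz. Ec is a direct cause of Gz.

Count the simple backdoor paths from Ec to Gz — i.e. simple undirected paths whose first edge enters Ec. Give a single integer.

A backdoor path from Ec to Gz is any simple undirected path whose first edge points into Ec (i.e. leaves Ec via a parent).
Parents of Ec: {Gp}.
Enumerating:
  P1: Ec <- Gp <- Sd -> Ts -> Gz
  P2: Ec <- Gp <- Sd -> Gz
  P3: Ec <- Gp -> Qe -> Ts <- Sd -> Gz
  P4: Ec <- Gp -> Qe -> Ts -> Gz
  P5: Ec <- Gp -> Uf <- Ts <- Sd -> Gz
  P6: Ec <- Gp -> Uf <- Ts -> Gz
  P7: Ec <- Gp -> Gz
That exhausts the simple backdoor paths. Count: 7.

7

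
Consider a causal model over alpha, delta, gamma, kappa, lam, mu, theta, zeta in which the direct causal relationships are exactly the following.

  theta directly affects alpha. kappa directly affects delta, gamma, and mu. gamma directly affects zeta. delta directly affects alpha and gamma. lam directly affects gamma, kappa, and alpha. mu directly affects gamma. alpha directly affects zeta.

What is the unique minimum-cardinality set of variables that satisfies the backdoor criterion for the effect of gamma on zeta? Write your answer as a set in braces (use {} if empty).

{alpha}

Variables eligible for adjustment (non-descendants of gamma, excluding gamma and zeta): {alpha, delta, kappa, lam, mu, theta}.
Backdoor paths from gamma to zeta:
  P1: gamma <- lam -> kappa -> delta -> alpha -> zeta
  P2: gamma <- lam -> alpha -> zeta
  P3: gamma <- kappa <- lam -> alpha -> zeta
  P4: gamma <- kappa -> delta -> alpha -> zeta
  P5: gamma <- mu <- kappa <- lam -> alpha -> zeta
  P6: gamma <- mu <- kappa -> delta -> alpha -> zeta
  P7: gamma <- delta <- kappa <- lam -> alpha -> zeta
  P8: gamma <- delta -> alpha -> zeta
The empty set is not sufficient: P1 (gamma <- lam -> kappa -> delta -> alpha -> zeta) has no collider blocking it and no conditioned non-collider, so it is open.
Try {alpha}:
  P1: blocked at chain node alpha ∈ conditioning set.
  P2: blocked at chain node alpha ∈ conditioning set.
  P3: blocked at chain node alpha ∈ conditioning set.
  P4: blocked at chain node alpha ∈ conditioning set.
  P5: blocked at chain node alpha ∈ conditioning set.
  P6: blocked at chain node alpha ∈ conditioning set.
  P7: blocked at chain node alpha ∈ conditioning set.
  P8: blocked at chain node alpha ∈ conditioning set.
{alpha} contains no descendant of gamma and blocks every backdoor path.
No other singleton works — e.g. {theta} leaves P1 open — so {alpha} is the unique smallest valid adjustment set.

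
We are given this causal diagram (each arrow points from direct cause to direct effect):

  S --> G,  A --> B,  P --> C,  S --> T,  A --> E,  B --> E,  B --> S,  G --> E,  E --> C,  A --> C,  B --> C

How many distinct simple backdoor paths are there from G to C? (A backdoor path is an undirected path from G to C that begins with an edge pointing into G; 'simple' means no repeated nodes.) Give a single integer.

5

A backdoor path from G to C is any simple undirected path whose first edge points into G (i.e. leaves G via a parent).
Parents of G: {S}.
Enumerating:
  P1: G <- S <- B <- A -> E -> C
  P2: G <- S <- B <- A -> C
  P3: G <- S <- B -> E <- A -> C
  P4: G <- S <- B -> E -> C
  P5: G <- S <- B -> C
That exhausts the simple backdoor paths. Count: 5.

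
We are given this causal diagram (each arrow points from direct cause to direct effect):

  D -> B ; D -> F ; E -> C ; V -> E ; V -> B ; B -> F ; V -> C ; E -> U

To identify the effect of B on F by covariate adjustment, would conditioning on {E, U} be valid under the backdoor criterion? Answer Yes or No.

Backdoor paths from B to F (paths whose first edge points into B):
  P1: B <- D -> F
Condition 1 (no descendant of B in the set): holds — descendants of B are {F}; none are in {E, U}.
Condition 2 (every backdoor path blocked by {E, U}):
  P1: open — no interior node is in the conditioning set.
{E, U} does not satisfy the backdoor criterion.

No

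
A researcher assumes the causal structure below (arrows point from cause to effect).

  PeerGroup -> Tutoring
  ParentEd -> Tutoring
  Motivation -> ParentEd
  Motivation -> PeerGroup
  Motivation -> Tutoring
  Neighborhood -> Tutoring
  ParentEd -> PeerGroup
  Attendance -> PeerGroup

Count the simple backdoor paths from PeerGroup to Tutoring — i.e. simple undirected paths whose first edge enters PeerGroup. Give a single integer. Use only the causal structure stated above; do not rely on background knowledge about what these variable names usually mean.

A backdoor path from PeerGroup to Tutoring is any simple undirected path whose first edge points into PeerGroup (i.e. leaves PeerGroup via a parent).
Parents of PeerGroup: {Attendance, Motivation, ParentEd}.
Enumerating:
  P1: PeerGroup <- Motivation -> ParentEd -> Tutoring
  P2: PeerGroup <- Motivation -> Tutoring
  P3: PeerGroup <- ParentEd <- Motivation -> Tutoring
  P4: PeerGroup <- ParentEd -> Tutoring
That exhausts the simple backdoor paths. Count: 4.

4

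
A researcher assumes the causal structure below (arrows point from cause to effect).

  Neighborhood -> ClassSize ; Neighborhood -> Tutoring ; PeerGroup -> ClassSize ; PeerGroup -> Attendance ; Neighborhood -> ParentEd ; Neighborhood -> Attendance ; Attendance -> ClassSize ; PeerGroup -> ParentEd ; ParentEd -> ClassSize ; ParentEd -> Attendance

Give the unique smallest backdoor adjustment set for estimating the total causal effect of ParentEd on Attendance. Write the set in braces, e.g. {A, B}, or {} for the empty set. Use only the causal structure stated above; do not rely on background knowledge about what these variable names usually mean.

{Neighborhood, PeerGroup}

Variables eligible for adjustment (non-descendants of ParentEd, excluding ParentEd and Attendance): {Neighborhood, PeerGroup, Tutoring}.
Backdoor paths from ParentEd to Attendance:
  P1: ParentEd <- Neighborhood -> Attendance
  P2: ParentEd <- Neighborhood -> ClassSize <- PeerGroup -> Attendance
  P3: ParentEd <- Neighborhood -> ClassSize <- Attendance
  P4: ParentEd <- PeerGroup -> Attendance
  P5: ParentEd <- PeerGroup -> ClassSize <- Neighborhood -> Attendance
  P6: ParentEd <- PeerGroup -> ClassSize <- Attendance
The empty set is not sufficient: P1 (ParentEd <- Neighborhood -> Attendance) has no collider blocking it and no conditioned non-collider, so it is open.
Try {Neighborhood, PeerGroup}:
  P1: blocked at fork node Neighborhood ∈ conditioning set.
  P2: blocked at fork node Neighborhood ∈ conditioning set.
  P3: blocked at fork node Neighborhood ∈ conditioning set.
  P4: blocked at fork node PeerGroup ∈ conditioning set.
  P5: blocked at fork node PeerGroup ∈ conditioning set.
  P6: blocked at fork node PeerGroup ∈ conditioning set.
{Neighborhood, PeerGroup} contains no descendant of ParentEd and blocks every backdoor path.
Every element of {Neighborhood, PeerGroup} is needed (dropping Neighborhood leaves P1 open; dropping PeerGroup leaves P4 open), so no proper subset is valid.
Among all size-2 subsets of the eligible variables, only {Neighborhood, PeerGroup} blocks every backdoor path, so it is the unique smallest valid adjustment set.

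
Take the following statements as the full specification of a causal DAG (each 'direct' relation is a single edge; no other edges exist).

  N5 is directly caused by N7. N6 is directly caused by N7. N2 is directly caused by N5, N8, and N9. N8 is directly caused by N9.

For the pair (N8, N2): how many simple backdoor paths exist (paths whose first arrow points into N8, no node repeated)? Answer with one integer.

1

A backdoor path from N8 to N2 is any simple undirected path whose first edge points into N8 (i.e. leaves N8 via a parent).
Parents of N8: {N9}.
Enumerating:
  P1: N8 <- N9 -> N2
That exhausts the simple backdoor paths. Count: 1.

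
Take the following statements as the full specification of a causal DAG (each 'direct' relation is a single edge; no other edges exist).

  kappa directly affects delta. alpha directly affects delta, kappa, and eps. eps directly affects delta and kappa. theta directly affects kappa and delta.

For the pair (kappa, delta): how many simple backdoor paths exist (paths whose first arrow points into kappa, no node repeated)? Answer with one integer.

A backdoor path from kappa to delta is any simple undirected path whose first edge points into kappa (i.e. leaves kappa via a parent).
Parents of kappa: {alpha, eps, theta}.
Enumerating:
  P1: kappa <- alpha -> eps -> delta
  P2: kappa <- alpha -> delta
  P3: kappa <- theta -> delta
  P4: kappa <- eps <- alpha -> delta
  P5: kappa <- eps -> delta
That exhausts the simple backdoor paths. Count: 5.

5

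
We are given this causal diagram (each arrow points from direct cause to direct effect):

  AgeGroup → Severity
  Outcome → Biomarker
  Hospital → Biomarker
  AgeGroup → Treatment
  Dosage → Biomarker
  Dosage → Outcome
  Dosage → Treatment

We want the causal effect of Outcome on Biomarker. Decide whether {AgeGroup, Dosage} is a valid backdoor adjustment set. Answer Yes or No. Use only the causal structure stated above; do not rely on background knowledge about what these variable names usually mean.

Backdoor paths from Outcome to Biomarker (paths whose first edge points into Outcome):
  P1: Outcome <- Dosage -> Biomarker
Condition 1 (no descendant of Outcome in the set): holds — descendants of Outcome are {Biomarker}; none are in {AgeGroup, Dosage}.
Condition 2 (every backdoor path blocked by {AgeGroup, Dosage}):
  P1: blocked at fork node Dosage ∈ conditioning set.
{AgeGroup, Dosage} satisfies the backdoor criterion.

Yes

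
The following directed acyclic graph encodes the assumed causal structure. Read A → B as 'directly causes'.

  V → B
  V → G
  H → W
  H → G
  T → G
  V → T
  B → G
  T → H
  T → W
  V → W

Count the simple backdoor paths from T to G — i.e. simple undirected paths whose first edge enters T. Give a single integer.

3

A backdoor path from T to G is any simple undirected path whose first edge points into T (i.e. leaves T via a parent).
Parents of T: {V}.
Enumerating:
  P1: T <- V -> B -> G
  P2: T <- V -> G
  P3: T <- V -> W <- H -> G
That exhausts the simple backdoor paths. Count: 3.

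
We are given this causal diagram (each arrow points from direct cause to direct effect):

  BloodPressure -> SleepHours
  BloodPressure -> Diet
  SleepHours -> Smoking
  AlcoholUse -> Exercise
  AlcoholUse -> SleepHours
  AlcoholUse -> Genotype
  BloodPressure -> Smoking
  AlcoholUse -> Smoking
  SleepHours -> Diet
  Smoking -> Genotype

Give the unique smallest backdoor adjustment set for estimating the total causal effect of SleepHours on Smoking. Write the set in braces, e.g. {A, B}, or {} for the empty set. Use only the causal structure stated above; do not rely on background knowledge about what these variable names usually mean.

Variables eligible for adjustment (non-descendants of SleepHours, excluding SleepHours and Smoking): {AlcoholUse, BloodPressure, Exercise}.
Backdoor paths from SleepHours to Smoking:
  P1: SleepHours <- AlcoholUse -> Smoking
  P2: SleepHours <- AlcoholUse -> Genotype <- Smoking
  P3: SleepHours <- BloodPressure -> Smoking
The empty set is not sufficient: P1 (SleepHours <- AlcoholUse -> Smoking) has no collider blocking it and no conditioned non-collider, so it is open.
Try {AlcoholUse, BloodPressure}:
  P1: blocked at fork node AlcoholUse ∈ conditioning set.
  P2: blocked at fork node AlcoholUse ∈ conditioning set.
  P3: blocked at fork node BloodPressure ∈ conditioning set.
{AlcoholUse, BloodPressure} contains no descendant of SleepHours and blocks every backdoor path.
Every element of {AlcoholUse, BloodPressure} is needed (dropping AlcoholUse leaves P1 open; dropping BloodPressure leaves P3 open), so no proper subset is valid.
Among all size-2 subsets of the eligible variables, only {AlcoholUse, BloodPressure} blocks every backdoor path, so it is the unique smallest valid adjustment set.

{AlcoholUse, BloodPressure}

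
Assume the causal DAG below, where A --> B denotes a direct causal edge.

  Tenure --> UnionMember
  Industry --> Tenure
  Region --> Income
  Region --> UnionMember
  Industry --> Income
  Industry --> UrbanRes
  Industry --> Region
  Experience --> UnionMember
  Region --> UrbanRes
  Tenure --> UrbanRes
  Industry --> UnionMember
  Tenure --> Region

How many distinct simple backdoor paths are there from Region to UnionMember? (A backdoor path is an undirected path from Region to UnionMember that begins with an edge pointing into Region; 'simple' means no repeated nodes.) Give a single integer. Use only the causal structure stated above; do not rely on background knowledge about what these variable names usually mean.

A backdoor path from Region to UnionMember is any simple undirected path whose first edge points into Region (i.e. leaves Region via a parent).
Parents of Region: {Industry, Tenure}.
Enumerating:
  P1: Region <- Industry -> Tenure -> UnionMember
  P2: Region <- Industry -> UnionMember
  P3: Region <- Industry -> UrbanRes <- Tenure -> UnionMember
  P4: Region <- Tenure <- Industry -> UnionMember
  P5: Region <- Tenure -> UnionMember
  P6: Region <- Tenure -> UrbanRes <- Industry -> UnionMember
That exhausts the simple backdoor paths. Count: 6.

6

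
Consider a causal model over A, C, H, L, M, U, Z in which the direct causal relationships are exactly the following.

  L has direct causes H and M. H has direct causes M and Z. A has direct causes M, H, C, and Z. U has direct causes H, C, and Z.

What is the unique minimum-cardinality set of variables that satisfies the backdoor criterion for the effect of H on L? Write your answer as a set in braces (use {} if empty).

Variables eligible for adjustment (non-descendants of H, excluding H and L): {C, M, Z}.
Backdoor paths from H to L:
  P1: H <- Z -> A <- M -> L
  P2: H <- Z -> U <- C -> A <- M -> L
  P3: H <- M -> L
The empty set is not sufficient: P3 (H <- M -> L) has no collider blocking it and no conditioned non-collider, so it is open.
Try {M}:
  P1: blocked at collider A (neither it nor any descendant is in the conditioning set).
  P2: blocked at collider U (neither it nor any descendant is in the conditioning set).
  P3: blocked at fork node M ∈ conditioning set.
{M} contains no descendant of H and blocks every backdoor path.
No other singleton works — e.g. {Z} leaves P3 open — so {M} is the unique smallest valid adjustment set.

{M}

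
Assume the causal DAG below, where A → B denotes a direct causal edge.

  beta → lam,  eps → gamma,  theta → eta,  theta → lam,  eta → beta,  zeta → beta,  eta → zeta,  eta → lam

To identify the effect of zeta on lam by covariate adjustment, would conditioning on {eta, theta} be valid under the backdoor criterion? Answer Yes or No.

Backdoor paths from zeta to lam (paths whose first edge points into zeta):
  P1: zeta <- eta <- theta -> lam
  P2: zeta <- eta -> beta -> lam
  P3: zeta <- eta -> lam
Condition 1 (no descendant of zeta in the set): holds — descendants of zeta are {beta, lam}; none are in {eta, theta}.
Condition 2 (every backdoor path blocked by {eta, theta}):
  P1: blocked at chain node eta ∈ conditioning set.
  P2: blocked at fork node eta ∈ conditioning set.
  P3: blocked at fork node eta ∈ conditioning set.
{eta, theta} satisfies the backdoor criterion.

Yes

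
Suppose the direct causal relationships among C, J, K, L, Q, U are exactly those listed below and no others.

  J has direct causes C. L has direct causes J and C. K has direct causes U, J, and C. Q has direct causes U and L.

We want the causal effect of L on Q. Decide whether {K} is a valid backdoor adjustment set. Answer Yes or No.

Backdoor paths from L to Q (paths whose first edge points into L):
  P1: L <- C -> J -> K <- U -> Q
  P2: L <- C -> K <- U -> Q
  P3: L <- J <- C -> K <- U -> Q
  P4: L <- J -> K <- U -> Q
Condition 1 (no descendant of L in the set): holds — descendants of L are {Q}; none are in {K}.
Condition 2 (every backdoor path blocked by {K}):
  P1: open — collider(s) K are conditioned on (or have a conditioned descendant) and no non-collider on the path is in the set.
  P2: open — collider(s) K are conditioned on (or have a conditioned descendant) and no non-collider on the path is in the set.
  P3: open — collider(s) K are conditioned on (or have a conditioned descendant) and no non-collider on the path is in the set.
  P4: open — collider(s) K are conditioned on (or have a conditioned descendant) and no non-collider on the path is in the set.
{K} does not satisfy the backdoor criterion.

No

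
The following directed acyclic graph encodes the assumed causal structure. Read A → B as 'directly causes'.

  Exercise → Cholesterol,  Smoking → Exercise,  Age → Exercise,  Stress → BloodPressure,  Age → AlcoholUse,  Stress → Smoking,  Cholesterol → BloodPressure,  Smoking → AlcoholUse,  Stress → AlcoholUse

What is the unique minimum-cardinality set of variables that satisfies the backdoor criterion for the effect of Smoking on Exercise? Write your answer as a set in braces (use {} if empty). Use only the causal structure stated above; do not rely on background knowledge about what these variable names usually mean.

{}

Variables eligible for adjustment (non-descendants of Smoking, excluding Smoking and Exercise): {Age, Stress}.
Backdoor paths from Smoking to Exercise:
  P1: Smoking <- Stress -> BloodPressure <- Cholesterol <- Exercise
  P2: Smoking <- Stress -> AlcoholUse <- Age -> Exercise
Each backdoor path contains an unconditioned collider, so every path is already blocked with the empty conditioning set:
  P1: blocked at collider BloodPressure (neither it nor any descendant is in the conditioning set).
  P2: blocked at collider AlcoholUse (neither it nor any descendant is in the conditioning set).
The empty set is therefore the unique smallest valid set.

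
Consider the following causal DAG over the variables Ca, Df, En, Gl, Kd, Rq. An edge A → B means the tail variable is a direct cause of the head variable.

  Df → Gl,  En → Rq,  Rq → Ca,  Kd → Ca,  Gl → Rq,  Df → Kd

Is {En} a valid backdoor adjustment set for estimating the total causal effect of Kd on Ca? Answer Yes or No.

No

Backdoor paths from Kd to Ca (paths whose first edge points into Kd):
  P1: Kd <- Df -> Gl -> Rq -> Ca
Condition 1 (no descendant of Kd in the set): holds — descendants of Kd are {Ca}; none are in {En}.
Condition 2 (every backdoor path blocked by {En}):
  P1: open — no interior node is in the conditioning set.
{En} does not satisfy the backdoor criterion.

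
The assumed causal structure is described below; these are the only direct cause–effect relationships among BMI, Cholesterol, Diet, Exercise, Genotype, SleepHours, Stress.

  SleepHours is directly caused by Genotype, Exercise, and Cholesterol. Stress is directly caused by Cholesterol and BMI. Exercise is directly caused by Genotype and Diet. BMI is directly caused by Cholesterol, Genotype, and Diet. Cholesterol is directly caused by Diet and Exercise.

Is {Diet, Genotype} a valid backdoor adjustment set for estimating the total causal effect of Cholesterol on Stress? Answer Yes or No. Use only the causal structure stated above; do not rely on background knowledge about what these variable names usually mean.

Yes

Backdoor paths from Cholesterol to Stress (paths whose first edge points into Cholesterol):
  P1: Cholesterol <- Diet -> Exercise <- Genotype -> BMI -> Stress
  P2: Cholesterol <- Diet -> Exercise -> SleepHours <- Genotype -> BMI -> Stress
  P3: Cholesterol <- Diet -> BMI -> Stress
  P4: Cholesterol <- Exercise <- Genotype -> BMI -> Stress
  P5: Cholesterol <- Exercise <- Diet -> BMI -> Stress
  P6: Cholesterol <- Exercise -> SleepHours <- Genotype -> BMI -> Stress
Condition 1 (no descendant of Cholesterol in the set): holds — descendants of Cholesterol are {BMI, SleepHours, Stress}; none are in {Diet, Genotype}.
Condition 2 (every backdoor path blocked by {Diet, Genotype}):
  P1: blocked at fork node Diet ∈ conditioning set.
  P2: blocked at fork node Diet ∈ conditioning set.
  P3: blocked at fork node Diet ∈ conditioning set.
  P4: blocked at fork node Genotype ∈ conditioning set.
  P5: blocked at fork node Diet ∈ conditioning set.
  P6: blocked at collider SleepHours (neither it nor any descendant is in the conditioning set).
{Diet, Genotype} satisfies the backdoor criterion.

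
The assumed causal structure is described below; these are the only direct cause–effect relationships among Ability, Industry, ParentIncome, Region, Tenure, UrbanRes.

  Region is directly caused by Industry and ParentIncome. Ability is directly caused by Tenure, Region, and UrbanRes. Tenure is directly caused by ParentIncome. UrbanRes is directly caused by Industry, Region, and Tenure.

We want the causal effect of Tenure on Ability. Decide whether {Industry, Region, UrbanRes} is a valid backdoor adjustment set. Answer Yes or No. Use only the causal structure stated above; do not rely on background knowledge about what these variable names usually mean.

Backdoor paths from Tenure to Ability (paths whose first edge points into Tenure):
  P1: Tenure <- ParentIncome -> Region <- Industry -> UrbanRes -> Ability
  P2: Tenure <- ParentIncome -> Region -> UrbanRes -> Ability
  P3: Tenure <- ParentIncome -> Region -> Ability
Condition 1 (no descendant of Tenure in the set): FAILS — UrbanRes is a descendant of Tenure.
Condition 2 (every backdoor path blocked by {Industry, Region, UrbanRes}):
  P1: blocked at fork node Industry ∈ conditioning set.
  P2: blocked at chain node Region ∈ conditioning set.
  P3: blocked at chain node Region ∈ conditioning set.
{Industry, Region, UrbanRes} does not satisfy the backdoor criterion.

No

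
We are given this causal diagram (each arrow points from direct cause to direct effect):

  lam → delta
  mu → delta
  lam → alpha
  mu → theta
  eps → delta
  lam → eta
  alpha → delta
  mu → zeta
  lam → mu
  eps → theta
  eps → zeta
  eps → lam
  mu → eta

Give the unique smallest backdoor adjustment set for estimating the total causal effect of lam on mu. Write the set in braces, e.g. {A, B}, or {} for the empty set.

Variables eligible for adjustment (non-descendants of lam, excluding lam and mu): {eps}.
Backdoor paths from lam to mu:
  P1: lam <- eps -> theta <- mu
  P2: lam <- eps -> delta <- mu
  P3: lam <- eps -> zeta <- mu
Each backdoor path contains an unconditioned collider, so every path is already blocked with the empty conditioning set:
  P1: blocked at collider theta (neither it nor any descendant is in the conditioning set).
  P2: blocked at collider delta (neither it nor any descendant is in the conditioning set).
  P3: blocked at collider zeta (neither it nor any descendant is in the conditioning set).
The empty set is therefore the unique smallest valid set.

{}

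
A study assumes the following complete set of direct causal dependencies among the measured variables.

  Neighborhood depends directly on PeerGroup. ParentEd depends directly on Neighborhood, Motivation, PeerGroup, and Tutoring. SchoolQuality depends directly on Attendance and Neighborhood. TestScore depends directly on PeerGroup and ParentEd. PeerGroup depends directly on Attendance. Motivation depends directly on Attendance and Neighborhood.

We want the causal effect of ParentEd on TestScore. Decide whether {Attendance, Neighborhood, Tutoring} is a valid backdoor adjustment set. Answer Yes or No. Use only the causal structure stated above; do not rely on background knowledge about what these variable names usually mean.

Backdoor paths from ParentEd to TestScore (paths whose first edge points into ParentEd):
  P1: ParentEd <- PeerGroup -> TestScore
  P2: ParentEd <- Neighborhood <- PeerGroup -> TestScore
  P3: ParentEd <- Neighborhood -> Motivation <- Attendance -> PeerGroup -> TestScore
  P4: ParentEd <- Neighborhood -> SchoolQuality <- Attendance -> PeerGroup -> TestScore
  P5: ParentEd <- Motivation <- Attendance -> PeerGroup -> TestScore
  P6: ParentEd <- Motivation <- Attendance -> SchoolQuality <- Neighborhood <- PeerGroup -> TestScore
  P7: ParentEd <- Motivation <- Neighborhood <- PeerGroup -> TestScore
  P8: ParentEd <- Motivation <- Neighborhood -> SchoolQuality <- Attendance -> PeerGroup -> TestScore
Condition 1 (no descendant of ParentEd in the set): holds — descendants of ParentEd are {TestScore}; none are in {Attendance, Neighborhood, Tutoring}.
Condition 2 (every backdoor path blocked by {Attendance, Neighborhood, Tutoring}):
  P1: open — no interior node is in the conditioning set.
  P2: blocked at chain node Neighborhood ∈ conditioning set.
  P3: blocked at fork node Neighborhood ∈ conditioning set.
  P4: blocked at fork node Neighborhood ∈ conditioning set.
  P5: blocked at fork node Attendance ∈ conditioning set.
  P6: blocked at fork node Attendance ∈ conditioning set.
  P7: blocked at chain node Neighborhood ∈ conditioning set.
  P8: blocked at fork node Neighborhood ∈ conditioning set.
{Attendance, Neighborhood, Tutoring} does not satisfy the backdoor criterion.

No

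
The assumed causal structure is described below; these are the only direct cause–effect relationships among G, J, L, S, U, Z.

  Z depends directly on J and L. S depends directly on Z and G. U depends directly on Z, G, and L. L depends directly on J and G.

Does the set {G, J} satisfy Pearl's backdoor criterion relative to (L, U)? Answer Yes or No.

Yes

Backdoor paths from L to U (paths whose first edge points into L):
  P1: L <- J -> Z -> S <- G -> U
  P2: L <- J -> Z -> U
  P3: L <- G -> S <- Z -> U
  P4: L <- G -> U
Condition 1 (no descendant of L in the set): holds — descendants of L are {S, U, Z}; none are in {G, J}.
Condition 2 (every backdoor path blocked by {G, J}):
  P1: blocked at fork node J ∈ conditioning set.
  P2: blocked at fork node J ∈ conditioning set.
  P3: blocked at fork node G ∈ conditioning set.
  P4: blocked at fork node G ∈ conditioning set.
{G, J} satisfies the backdoor criterion.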